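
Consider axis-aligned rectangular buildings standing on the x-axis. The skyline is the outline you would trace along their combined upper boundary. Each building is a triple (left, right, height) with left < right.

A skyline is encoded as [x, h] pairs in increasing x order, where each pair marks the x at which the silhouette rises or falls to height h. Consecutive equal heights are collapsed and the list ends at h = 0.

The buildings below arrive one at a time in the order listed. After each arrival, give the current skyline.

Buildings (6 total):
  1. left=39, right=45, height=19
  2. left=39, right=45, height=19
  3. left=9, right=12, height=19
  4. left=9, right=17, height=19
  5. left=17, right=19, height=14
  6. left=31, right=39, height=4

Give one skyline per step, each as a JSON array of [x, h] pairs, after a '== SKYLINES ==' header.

== SKYLINES ==
[[39,19],[45,0]]
[[39,19],[45,0]]
[[9,19],[12,0],[39,19],[45,0]]
[[9,19],[17,0],[39,19],[45,0]]
[[9,19],[17,14],[19,0],[39,19],[45,0]]
[[9,19],[17,14],[19,0],[31,4],[39,19],[45,0]]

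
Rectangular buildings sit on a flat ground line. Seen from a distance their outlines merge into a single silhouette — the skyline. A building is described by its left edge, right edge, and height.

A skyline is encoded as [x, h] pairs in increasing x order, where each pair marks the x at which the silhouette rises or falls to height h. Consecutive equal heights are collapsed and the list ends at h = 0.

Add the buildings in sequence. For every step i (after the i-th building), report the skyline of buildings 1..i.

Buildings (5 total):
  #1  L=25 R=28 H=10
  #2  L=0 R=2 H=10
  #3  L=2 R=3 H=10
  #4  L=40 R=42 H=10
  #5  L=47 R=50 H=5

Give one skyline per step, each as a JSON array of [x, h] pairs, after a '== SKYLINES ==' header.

== SKYLINES ==
[[25,10],[28,0]]
[[0,10],[2,0],[25,10],[28,0]]
[[0,10],[3,0],[25,10],[28,0]]
[[0,10],[3,0],[25,10],[28,0],[40,10],[42,0]]
[[0,10],[3,0],[25,10],[28,0],[40,10],[42,0],[47,5],[50,0]]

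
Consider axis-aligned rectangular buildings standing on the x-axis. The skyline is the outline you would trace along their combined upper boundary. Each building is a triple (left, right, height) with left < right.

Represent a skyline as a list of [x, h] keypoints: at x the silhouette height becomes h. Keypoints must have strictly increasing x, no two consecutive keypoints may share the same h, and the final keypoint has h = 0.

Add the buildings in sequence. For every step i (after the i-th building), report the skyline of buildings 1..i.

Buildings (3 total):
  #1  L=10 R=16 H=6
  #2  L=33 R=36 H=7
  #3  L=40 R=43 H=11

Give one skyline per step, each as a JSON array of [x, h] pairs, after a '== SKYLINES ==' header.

== SKYLINES ==
[[10,6],[16,0]]
[[10,6],[16,0],[33,7],[36,0]]
[[10,6],[16,0],[33,7],[36,0],[40,11],[43,0]]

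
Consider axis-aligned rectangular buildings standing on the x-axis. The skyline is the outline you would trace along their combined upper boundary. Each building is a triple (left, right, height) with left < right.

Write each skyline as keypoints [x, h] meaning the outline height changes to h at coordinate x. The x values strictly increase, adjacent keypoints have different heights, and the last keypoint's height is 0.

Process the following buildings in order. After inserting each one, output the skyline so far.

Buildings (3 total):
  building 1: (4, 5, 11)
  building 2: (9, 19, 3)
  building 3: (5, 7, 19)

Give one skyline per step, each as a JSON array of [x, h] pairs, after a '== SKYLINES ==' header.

== SKYLINES ==
[[4,11],[5,0]]
[[4,11],[5,0],[9,3],[19,0]]
[[4,11],[5,19],[7,0],[9,3],[19,0]]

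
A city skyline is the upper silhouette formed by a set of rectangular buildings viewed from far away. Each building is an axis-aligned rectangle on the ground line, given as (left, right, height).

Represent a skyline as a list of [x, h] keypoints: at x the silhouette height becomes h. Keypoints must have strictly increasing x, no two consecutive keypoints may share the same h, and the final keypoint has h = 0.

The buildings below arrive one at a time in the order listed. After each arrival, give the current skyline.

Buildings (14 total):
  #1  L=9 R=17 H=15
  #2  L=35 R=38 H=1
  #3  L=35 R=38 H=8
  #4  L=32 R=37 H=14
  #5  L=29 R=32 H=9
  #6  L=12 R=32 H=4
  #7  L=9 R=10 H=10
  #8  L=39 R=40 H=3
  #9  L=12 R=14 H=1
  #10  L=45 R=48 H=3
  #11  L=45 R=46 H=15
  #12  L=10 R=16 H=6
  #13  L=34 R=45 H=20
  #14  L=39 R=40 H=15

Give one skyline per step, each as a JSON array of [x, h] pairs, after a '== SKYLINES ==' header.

== SKYLINES ==
[[9,15],[17,0]]
[[9,15],[17,0],[35,1],[38,0]]
[[9,15],[17,0],[35,8],[38,0]]
[[9,15],[17,0],[32,14],[37,8],[38,0]]
[[9,15],[17,0],[29,9],[32,14],[37,8],[38,0]]
[[9,15],[17,4],[29,9],[32,14],[37,8],[38,0]]
[[9,15],[17,4],[29,9],[32,14],[37,8],[38,0]]
[[9,15],[17,4],[29,9],[32,14],[37,8],[38,0],[39,3],[40,0]]
[[9,15],[17,4],[29,9],[32,14],[37,8],[38,0],[39,3],[40,0]]
[[9,15],[17,4],[29,9],[32,14],[37,8],[38,0],[39,3],[40,0],[45,3],[48,0]]
[[9,15],[17,4],[29,9],[32,14],[37,8],[38,0],[39,3],[40,0],[45,15],[46,3],[48,0]]
[[9,15],[17,4],[29,9],[32,14],[37,8],[38,0],[39,3],[40,0],[45,15],[46,3],[48,0]]
[[9,15],[17,4],[29,9],[32,14],[34,20],[45,15],[46,3],[48,0]]
[[9,15],[17,4],[29,9],[32,14],[34,20],[45,15],[46,3],[48,0]]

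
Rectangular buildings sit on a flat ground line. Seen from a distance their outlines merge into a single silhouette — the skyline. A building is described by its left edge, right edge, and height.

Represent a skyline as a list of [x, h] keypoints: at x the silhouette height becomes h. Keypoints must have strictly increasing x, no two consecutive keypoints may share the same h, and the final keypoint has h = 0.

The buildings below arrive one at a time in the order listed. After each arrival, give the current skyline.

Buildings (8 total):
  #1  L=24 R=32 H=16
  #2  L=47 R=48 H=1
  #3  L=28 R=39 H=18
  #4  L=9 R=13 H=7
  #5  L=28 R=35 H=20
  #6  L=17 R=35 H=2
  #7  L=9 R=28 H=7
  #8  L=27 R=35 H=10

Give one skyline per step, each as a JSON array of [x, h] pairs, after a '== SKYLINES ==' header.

== SKYLINES ==
[[24,16],[32,0]]
[[24,16],[32,0],[47,1],[48,0]]
[[24,16],[28,18],[39,0],[47,1],[48,0]]
[[9,7],[13,0],[24,16],[28,18],[39,0],[47,1],[48,0]]
[[9,7],[13,0],[24,16],[28,20],[35,18],[39,0],[47,1],[48,0]]
[[9,7],[13,0],[17,2],[24,16],[28,20],[35,18],[39,0],[47,1],[48,0]]
[[9,7],[24,16],[28,20],[35,18],[39,0],[47,1],[48,0]]
[[9,7],[24,16],[28,20],[35,18],[39,0],[47,1],[48,0]]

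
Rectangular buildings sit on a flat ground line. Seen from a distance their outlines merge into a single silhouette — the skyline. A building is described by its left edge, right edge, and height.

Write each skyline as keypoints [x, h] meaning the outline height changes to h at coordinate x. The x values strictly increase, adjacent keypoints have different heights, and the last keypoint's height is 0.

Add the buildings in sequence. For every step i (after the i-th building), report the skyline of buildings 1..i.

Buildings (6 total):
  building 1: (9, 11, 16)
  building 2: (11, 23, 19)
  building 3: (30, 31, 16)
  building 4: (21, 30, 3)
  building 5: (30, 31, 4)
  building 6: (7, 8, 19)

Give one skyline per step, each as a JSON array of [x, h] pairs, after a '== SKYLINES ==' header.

== SKYLINES ==
[[9,16],[11,0]]
[[9,16],[11,19],[23,0]]
[[9,16],[11,19],[23,0],[30,16],[31,0]]
[[9,16],[11,19],[23,3],[30,16],[31,0]]
[[9,16],[11,19],[23,3],[30,16],[31,0]]
[[7,19],[8,0],[9,16],[11,19],[23,3],[30,16],[31,0]]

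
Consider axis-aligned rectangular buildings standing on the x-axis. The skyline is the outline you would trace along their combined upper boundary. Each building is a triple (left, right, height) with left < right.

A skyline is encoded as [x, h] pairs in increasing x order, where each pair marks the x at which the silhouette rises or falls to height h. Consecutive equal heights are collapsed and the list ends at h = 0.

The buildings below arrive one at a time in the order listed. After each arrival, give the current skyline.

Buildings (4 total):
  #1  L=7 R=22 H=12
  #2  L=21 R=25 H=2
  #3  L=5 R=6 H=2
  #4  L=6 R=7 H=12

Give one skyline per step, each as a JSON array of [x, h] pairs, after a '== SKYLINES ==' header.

== SKYLINES ==
[[7,12],[22,0]]
[[7,12],[22,2],[25,0]]
[[5,2],[6,0],[7,12],[22,2],[25,0]]
[[5,2],[6,12],[22,2],[25,0]]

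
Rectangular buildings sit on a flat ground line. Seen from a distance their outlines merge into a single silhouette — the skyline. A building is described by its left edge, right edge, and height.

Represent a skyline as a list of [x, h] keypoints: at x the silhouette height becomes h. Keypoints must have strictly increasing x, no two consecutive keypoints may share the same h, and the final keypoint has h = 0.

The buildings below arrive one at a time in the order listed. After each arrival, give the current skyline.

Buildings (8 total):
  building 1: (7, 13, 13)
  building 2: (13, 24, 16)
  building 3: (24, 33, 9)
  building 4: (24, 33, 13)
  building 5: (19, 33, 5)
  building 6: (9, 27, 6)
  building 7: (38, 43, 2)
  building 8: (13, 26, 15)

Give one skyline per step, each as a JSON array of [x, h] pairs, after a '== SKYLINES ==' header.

== SKYLINES ==
[[7,13],[13,0]]
[[7,13],[13,16],[24,0]]
[[7,13],[13,16],[24,9],[33,0]]
[[7,13],[13,16],[24,13],[33,0]]
[[7,13],[13,16],[24,13],[33,0]]
[[7,13],[13,16],[24,13],[33,0]]
[[7,13],[13,16],[24,13],[33,0],[38,2],[43,0]]
[[7,13],[13,16],[24,15],[26,13],[33,0],[38,2],[43,0]]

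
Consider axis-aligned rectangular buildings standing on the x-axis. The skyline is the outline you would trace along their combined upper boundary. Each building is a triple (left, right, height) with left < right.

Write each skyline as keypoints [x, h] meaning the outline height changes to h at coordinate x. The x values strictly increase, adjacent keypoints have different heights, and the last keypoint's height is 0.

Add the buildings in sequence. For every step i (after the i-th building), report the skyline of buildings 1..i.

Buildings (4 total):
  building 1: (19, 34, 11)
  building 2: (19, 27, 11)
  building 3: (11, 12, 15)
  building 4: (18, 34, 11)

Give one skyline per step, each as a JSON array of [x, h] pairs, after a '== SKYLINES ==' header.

== SKYLINES ==
[[19,11],[34,0]]
[[19,11],[34,0]]
[[11,15],[12,0],[19,11],[34,0]]
[[11,15],[12,0],[18,11],[34,0]]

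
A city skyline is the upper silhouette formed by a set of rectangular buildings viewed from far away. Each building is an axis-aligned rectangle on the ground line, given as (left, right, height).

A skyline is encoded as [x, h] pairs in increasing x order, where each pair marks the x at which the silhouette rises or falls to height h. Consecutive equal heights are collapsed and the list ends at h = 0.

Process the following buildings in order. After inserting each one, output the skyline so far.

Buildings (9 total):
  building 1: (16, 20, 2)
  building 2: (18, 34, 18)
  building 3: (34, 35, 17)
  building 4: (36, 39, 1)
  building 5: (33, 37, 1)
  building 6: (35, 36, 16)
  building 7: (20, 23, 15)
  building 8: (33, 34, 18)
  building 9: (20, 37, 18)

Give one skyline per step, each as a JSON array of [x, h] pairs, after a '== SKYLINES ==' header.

== SKYLINES ==
[[16,2],[20,0]]
[[16,2],[18,18],[34,0]]
[[16,2],[18,18],[34,17],[35,0]]
[[16,2],[18,18],[34,17],[35,0],[36,1],[39,0]]
[[16,2],[18,18],[34,17],[35,1],[39,0]]
[[16,2],[18,18],[34,17],[35,16],[36,1],[39,0]]
[[16,2],[18,18],[34,17],[35,16],[36,1],[39,0]]
[[16,2],[18,18],[34,17],[35,16],[36,1],[39,0]]
[[16,2],[18,18],[37,1],[39,0]]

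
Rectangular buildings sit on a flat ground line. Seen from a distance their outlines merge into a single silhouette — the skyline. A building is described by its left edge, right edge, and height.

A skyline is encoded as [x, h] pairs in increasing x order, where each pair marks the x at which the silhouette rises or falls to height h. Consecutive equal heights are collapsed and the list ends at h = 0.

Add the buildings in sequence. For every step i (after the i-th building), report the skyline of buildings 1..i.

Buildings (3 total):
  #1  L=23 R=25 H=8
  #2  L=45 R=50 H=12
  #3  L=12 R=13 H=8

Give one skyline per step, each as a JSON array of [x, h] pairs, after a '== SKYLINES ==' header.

== SKYLINES ==
[[23,8],[25,0]]
[[23,8],[25,0],[45,12],[50,0]]
[[12,8],[13,0],[23,8],[25,0],[45,12],[50,0]]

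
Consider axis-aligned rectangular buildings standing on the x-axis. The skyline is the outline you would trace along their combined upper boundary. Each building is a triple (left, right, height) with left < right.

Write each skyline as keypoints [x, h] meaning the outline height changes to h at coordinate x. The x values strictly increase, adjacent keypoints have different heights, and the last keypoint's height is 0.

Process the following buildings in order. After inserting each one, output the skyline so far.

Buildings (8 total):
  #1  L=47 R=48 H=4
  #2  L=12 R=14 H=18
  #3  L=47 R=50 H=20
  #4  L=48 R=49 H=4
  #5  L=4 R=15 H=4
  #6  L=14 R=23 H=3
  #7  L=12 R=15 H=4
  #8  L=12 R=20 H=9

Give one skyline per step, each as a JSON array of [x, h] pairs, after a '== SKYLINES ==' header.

== SKYLINES ==
[[47,4],[48,0]]
[[12,18],[14,0],[47,4],[48,0]]
[[12,18],[14,0],[47,20],[50,0]]
[[12,18],[14,0],[47,20],[50,0]]
[[4,4],[12,18],[14,4],[15,0],[47,20],[50,0]]
[[4,4],[12,18],[14,4],[15,3],[23,0],[47,20],[50,0]]
[[4,4],[12,18],[14,4],[15,3],[23,0],[47,20],[50,0]]
[[4,4],[12,18],[14,9],[20,3],[23,0],[47,20],[50,0]]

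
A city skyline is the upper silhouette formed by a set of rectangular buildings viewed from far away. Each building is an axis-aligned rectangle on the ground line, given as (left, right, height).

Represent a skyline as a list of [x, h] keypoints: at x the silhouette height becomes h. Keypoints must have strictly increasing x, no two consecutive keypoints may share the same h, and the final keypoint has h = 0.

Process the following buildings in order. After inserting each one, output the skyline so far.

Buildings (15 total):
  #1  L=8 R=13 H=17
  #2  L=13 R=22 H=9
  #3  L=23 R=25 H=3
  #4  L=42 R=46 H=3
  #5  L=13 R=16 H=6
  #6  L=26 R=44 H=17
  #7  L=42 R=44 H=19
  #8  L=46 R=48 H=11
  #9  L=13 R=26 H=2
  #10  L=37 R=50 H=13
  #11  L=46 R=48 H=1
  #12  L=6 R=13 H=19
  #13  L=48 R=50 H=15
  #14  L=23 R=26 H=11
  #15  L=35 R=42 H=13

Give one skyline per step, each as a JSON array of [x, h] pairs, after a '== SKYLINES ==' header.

== SKYLINES ==
[[8,17],[13,0]]
[[8,17],[13,9],[22,0]]
[[8,17],[13,9],[22,0],[23,3],[25,0]]
[[8,17],[13,9],[22,0],[23,3],[25,0],[42,3],[46,0]]
[[8,17],[13,9],[22,0],[23,3],[25,0],[42,3],[46,0]]
[[8,17],[13,9],[22,0],[23,3],[25,0],[26,17],[44,3],[46,0]]
[[8,17],[13,9],[22,0],[23,3],[25,0],[26,17],[42,19],[44,3],[46,0]]
[[8,17],[13,9],[22,0],[23,3],[25,0],[26,17],[42,19],[44,3],[46,11],[48,0]]
[[8,17],[13,9],[22,2],[23,3],[25,2],[26,17],[42,19],[44,3],[46,11],[48,0]]
[[8,17],[13,9],[22,2],[23,3],[25,2],[26,17],[42,19],[44,13],[50,0]]
[[8,17],[13,9],[22,2],[23,3],[25,2],[26,17],[42,19],[44,13],[50,0]]
[[6,19],[13,9],[22,2],[23,3],[25,2],[26,17],[42,19],[44,13],[50,0]]
[[6,19],[13,9],[22,2],[23,3],[25,2],[26,17],[42,19],[44,13],[48,15],[50,0]]
[[6,19],[13,9],[22,2],[23,11],[26,17],[42,19],[44,13],[48,15],[50,0]]
[[6,19],[13,9],[22,2],[23,11],[26,17],[42,19],[44,13],[48,15],[50,0]]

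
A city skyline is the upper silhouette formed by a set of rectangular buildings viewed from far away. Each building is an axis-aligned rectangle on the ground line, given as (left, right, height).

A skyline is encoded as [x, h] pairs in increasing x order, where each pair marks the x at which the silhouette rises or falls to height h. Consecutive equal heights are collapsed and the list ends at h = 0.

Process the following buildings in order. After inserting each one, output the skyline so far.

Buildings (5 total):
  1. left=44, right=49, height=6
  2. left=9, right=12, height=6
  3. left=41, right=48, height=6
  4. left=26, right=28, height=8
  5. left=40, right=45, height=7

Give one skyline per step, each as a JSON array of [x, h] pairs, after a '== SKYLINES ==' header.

== SKYLINES ==
[[44,6],[49,0]]
[[9,6],[12,0],[44,6],[49,0]]
[[9,6],[12,0],[41,6],[49,0]]
[[9,6],[12,0],[26,8],[28,0],[41,6],[49,0]]
[[9,6],[12,0],[26,8],[28,0],[40,7],[45,6],[49,0]]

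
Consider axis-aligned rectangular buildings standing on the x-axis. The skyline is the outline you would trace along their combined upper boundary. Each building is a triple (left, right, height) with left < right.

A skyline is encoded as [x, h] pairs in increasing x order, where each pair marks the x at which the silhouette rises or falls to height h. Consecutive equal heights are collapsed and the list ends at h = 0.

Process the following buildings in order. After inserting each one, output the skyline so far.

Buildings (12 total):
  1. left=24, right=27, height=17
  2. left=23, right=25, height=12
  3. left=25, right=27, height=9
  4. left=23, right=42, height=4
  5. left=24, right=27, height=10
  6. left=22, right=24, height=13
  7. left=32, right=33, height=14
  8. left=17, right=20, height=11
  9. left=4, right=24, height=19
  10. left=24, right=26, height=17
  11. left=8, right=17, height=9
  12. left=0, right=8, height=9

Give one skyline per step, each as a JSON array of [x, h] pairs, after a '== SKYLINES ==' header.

== SKYLINES ==
[[24,17],[27,0]]
[[23,12],[24,17],[27,0]]
[[23,12],[24,17],[27,0]]
[[23,12],[24,17],[27,4],[42,0]]
[[23,12],[24,17],[27,4],[42,0]]
[[22,13],[24,17],[27,4],[42,0]]
[[22,13],[24,17],[27,4],[32,14],[33,4],[42,0]]
[[17,11],[20,0],[22,13],[24,17],[27,4],[32,14],[33,4],[42,0]]
[[4,19],[24,17],[27,4],[32,14],[33,4],[42,0]]
[[4,19],[24,17],[27,4],[32,14],[33,4],[42,0]]
[[4,19],[24,17],[27,4],[32,14],[33,4],[42,0]]
[[0,9],[4,19],[24,17],[27,4],[32,14],[33,4],[42,0]]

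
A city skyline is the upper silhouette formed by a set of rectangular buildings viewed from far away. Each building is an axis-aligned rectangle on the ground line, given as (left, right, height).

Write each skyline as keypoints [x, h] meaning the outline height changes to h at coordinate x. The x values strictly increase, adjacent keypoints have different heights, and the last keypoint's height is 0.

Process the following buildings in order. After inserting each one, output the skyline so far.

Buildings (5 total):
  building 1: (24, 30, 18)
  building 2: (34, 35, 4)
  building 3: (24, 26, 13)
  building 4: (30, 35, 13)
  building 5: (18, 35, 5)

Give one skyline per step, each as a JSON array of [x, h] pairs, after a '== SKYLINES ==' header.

== SKYLINES ==
[[24,18],[30,0]]
[[24,18],[30,0],[34,4],[35,0]]
[[24,18],[30,0],[34,4],[35,0]]
[[24,18],[30,13],[35,0]]
[[18,5],[24,18],[30,13],[35,0]]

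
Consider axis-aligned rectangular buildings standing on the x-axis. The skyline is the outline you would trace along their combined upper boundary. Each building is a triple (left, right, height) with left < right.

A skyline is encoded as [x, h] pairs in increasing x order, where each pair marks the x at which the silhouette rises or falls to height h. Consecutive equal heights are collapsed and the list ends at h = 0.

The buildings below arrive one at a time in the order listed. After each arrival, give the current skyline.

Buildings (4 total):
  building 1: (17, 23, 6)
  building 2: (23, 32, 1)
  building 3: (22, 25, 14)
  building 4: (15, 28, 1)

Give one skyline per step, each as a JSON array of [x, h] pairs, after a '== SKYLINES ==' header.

== SKYLINES ==
[[17,6],[23,0]]
[[17,6],[23,1],[32,0]]
[[17,6],[22,14],[25,1],[32,0]]
[[15,1],[17,6],[22,14],[25,1],[32,0]]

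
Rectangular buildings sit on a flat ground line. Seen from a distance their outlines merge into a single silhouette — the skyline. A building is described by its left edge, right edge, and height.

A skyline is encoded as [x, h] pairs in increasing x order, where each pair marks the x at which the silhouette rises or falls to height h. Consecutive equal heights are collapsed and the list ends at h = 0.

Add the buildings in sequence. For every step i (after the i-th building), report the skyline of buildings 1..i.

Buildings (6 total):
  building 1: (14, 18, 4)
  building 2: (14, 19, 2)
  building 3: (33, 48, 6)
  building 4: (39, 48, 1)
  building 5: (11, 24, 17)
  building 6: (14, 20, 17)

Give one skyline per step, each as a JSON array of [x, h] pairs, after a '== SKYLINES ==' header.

== SKYLINES ==
[[14,4],[18,0]]
[[14,4],[18,2],[19,0]]
[[14,4],[18,2],[19,0],[33,6],[48,0]]
[[14,4],[18,2],[19,0],[33,6],[48,0]]
[[11,17],[24,0],[33,6],[48,0]]
[[11,17],[24,0],[33,6],[48,0]]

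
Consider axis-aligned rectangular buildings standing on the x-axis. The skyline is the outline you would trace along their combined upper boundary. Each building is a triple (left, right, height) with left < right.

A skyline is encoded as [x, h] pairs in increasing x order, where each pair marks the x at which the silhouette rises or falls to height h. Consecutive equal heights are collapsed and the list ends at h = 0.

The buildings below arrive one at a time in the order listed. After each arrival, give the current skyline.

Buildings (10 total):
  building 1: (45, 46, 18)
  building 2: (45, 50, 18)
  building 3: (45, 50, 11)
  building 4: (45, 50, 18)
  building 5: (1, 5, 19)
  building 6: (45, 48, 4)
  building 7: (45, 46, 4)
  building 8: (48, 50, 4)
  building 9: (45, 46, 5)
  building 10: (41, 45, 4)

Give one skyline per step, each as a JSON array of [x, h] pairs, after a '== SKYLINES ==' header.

== SKYLINES ==
[[45,18],[46,0]]
[[45,18],[50,0]]
[[45,18],[50,0]]
[[45,18],[50,0]]
[[1,19],[5,0],[45,18],[50,0]]
[[1,19],[5,0],[45,18],[50,0]]
[[1,19],[5,0],[45,18],[50,0]]
[[1,19],[5,0],[45,18],[50,0]]
[[1,19],[5,0],[45,18],[50,0]]
[[1,19],[5,0],[41,4],[45,18],[50,0]]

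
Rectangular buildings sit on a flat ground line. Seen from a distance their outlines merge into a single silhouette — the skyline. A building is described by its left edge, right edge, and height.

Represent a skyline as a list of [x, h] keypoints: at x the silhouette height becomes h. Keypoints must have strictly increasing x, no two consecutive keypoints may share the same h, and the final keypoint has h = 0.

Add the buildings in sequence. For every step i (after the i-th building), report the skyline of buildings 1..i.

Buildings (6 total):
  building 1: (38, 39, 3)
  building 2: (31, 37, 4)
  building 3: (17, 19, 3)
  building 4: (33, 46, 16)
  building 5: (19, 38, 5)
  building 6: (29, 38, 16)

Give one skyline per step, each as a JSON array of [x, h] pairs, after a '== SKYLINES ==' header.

== SKYLINES ==
[[38,3],[39,0]]
[[31,4],[37,0],[38,3],[39,0]]
[[17,3],[19,0],[31,4],[37,0],[38,3],[39,0]]
[[17,3],[19,0],[31,4],[33,16],[46,0]]
[[17,3],[19,5],[33,16],[46,0]]
[[17,3],[19,5],[29,16],[46,0]]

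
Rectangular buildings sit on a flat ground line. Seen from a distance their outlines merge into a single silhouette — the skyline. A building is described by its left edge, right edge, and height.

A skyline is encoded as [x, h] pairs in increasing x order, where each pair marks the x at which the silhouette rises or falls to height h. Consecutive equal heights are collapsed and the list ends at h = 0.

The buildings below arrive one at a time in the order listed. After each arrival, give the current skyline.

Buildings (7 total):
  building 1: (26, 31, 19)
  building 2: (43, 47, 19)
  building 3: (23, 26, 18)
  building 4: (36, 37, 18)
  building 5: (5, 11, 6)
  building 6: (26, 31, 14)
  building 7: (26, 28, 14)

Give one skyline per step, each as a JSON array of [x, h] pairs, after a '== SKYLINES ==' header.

== SKYLINES ==
[[26,19],[31,0]]
[[26,19],[31,0],[43,19],[47,0]]
[[23,18],[26,19],[31,0],[43,19],[47,0]]
[[23,18],[26,19],[31,0],[36,18],[37,0],[43,19],[47,0]]
[[5,6],[11,0],[23,18],[26,19],[31,0],[36,18],[37,0],[43,19],[47,0]]
[[5,6],[11,0],[23,18],[26,19],[31,0],[36,18],[37,0],[43,19],[47,0]]
[[5,6],[11,0],[23,18],[26,19],[31,0],[36,18],[37,0],[43,19],[47,0]]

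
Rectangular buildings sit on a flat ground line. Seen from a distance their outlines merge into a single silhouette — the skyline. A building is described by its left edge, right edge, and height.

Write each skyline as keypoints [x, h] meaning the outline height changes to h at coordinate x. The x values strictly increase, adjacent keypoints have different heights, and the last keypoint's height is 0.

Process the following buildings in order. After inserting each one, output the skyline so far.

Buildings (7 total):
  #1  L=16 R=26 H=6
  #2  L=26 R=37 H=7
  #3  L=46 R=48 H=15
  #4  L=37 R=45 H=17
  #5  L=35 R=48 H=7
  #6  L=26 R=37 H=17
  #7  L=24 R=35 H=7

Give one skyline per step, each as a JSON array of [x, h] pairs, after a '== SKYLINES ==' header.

== SKYLINES ==
[[16,6],[26,0]]
[[16,6],[26,7],[37,0]]
[[16,6],[26,7],[37,0],[46,15],[48,0]]
[[16,6],[26,7],[37,17],[45,0],[46,15],[48,0]]
[[16,6],[26,7],[37,17],[45,7],[46,15],[48,0]]
[[16,6],[26,17],[45,7],[46,15],[48,0]]
[[16,6],[24,7],[26,17],[45,7],[46,15],[48,0]]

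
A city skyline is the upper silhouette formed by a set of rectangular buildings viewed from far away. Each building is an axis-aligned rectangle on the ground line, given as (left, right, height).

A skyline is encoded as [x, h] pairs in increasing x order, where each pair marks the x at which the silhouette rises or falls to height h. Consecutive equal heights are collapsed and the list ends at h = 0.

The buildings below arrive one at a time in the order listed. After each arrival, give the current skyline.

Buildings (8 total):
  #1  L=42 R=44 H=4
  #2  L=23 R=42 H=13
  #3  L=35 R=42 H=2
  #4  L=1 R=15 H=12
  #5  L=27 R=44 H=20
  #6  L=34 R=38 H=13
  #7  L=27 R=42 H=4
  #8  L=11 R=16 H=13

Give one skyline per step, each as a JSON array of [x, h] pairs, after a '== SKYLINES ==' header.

== SKYLINES ==
[[42,4],[44,0]]
[[23,13],[42,4],[44,0]]
[[23,13],[42,4],[44,0]]
[[1,12],[15,0],[23,13],[42,4],[44,0]]
[[1,12],[15,0],[23,13],[27,20],[44,0]]
[[1,12],[15,0],[23,13],[27,20],[44,0]]
[[1,12],[15,0],[23,13],[27,20],[44,0]]
[[1,12],[11,13],[16,0],[23,13],[27,20],[44,0]]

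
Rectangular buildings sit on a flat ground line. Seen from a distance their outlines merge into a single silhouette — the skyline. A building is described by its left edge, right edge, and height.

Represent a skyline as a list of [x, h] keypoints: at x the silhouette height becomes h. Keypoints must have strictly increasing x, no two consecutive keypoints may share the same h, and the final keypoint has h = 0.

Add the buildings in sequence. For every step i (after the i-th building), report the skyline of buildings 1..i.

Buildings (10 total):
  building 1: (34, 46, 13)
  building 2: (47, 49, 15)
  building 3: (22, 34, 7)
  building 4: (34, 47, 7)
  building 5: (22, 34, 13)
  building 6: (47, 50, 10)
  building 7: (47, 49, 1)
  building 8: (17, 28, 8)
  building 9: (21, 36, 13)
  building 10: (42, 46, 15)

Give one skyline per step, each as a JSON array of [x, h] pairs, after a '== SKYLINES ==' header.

== SKYLINES ==
[[34,13],[46,0]]
[[34,13],[46,0],[47,15],[49,0]]
[[22,7],[34,13],[46,0],[47,15],[49,0]]
[[22,7],[34,13],[46,7],[47,15],[49,0]]
[[22,13],[46,7],[47,15],[49,0]]
[[22,13],[46,7],[47,15],[49,10],[50,0]]
[[22,13],[46,7],[47,15],[49,10],[50,0]]
[[17,8],[22,13],[46,7],[47,15],[49,10],[50,0]]
[[17,8],[21,13],[46,7],[47,15],[49,10],[50,0]]
[[17,8],[21,13],[42,15],[46,7],[47,15],[49,10],[50,0]]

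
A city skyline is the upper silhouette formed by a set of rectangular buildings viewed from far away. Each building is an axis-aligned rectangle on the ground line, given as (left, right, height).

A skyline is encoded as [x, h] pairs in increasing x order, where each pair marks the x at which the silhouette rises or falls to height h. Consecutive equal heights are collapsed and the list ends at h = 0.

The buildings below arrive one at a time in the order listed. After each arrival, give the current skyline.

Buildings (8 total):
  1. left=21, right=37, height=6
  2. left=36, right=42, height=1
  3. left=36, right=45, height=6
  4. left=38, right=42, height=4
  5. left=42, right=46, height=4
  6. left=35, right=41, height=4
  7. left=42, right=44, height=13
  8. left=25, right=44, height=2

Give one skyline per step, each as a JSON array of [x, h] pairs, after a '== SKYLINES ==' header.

== SKYLINES ==
[[21,6],[37,0]]
[[21,6],[37,1],[42,0]]
[[21,6],[45,0]]
[[21,6],[45,0]]
[[21,6],[45,4],[46,0]]
[[21,6],[45,4],[46,0]]
[[21,6],[42,13],[44,6],[45,4],[46,0]]
[[21,6],[42,13],[44,6],[45,4],[46,0]]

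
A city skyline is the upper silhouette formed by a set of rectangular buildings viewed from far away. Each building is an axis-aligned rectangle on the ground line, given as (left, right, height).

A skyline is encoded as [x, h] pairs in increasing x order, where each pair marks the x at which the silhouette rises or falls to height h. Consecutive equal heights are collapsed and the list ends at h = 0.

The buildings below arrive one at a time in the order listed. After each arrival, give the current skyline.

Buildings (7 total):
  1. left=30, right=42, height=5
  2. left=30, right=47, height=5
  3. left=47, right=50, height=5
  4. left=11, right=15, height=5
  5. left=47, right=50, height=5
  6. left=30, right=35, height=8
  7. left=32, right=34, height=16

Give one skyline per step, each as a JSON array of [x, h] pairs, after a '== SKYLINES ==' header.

== SKYLINES ==
[[30,5],[42,0]]
[[30,5],[47,0]]
[[30,5],[50,0]]
[[11,5],[15,0],[30,5],[50,0]]
[[11,5],[15,0],[30,5],[50,0]]
[[11,5],[15,0],[30,8],[35,5],[50,0]]
[[11,5],[15,0],[30,8],[32,16],[34,8],[35,5],[50,0]]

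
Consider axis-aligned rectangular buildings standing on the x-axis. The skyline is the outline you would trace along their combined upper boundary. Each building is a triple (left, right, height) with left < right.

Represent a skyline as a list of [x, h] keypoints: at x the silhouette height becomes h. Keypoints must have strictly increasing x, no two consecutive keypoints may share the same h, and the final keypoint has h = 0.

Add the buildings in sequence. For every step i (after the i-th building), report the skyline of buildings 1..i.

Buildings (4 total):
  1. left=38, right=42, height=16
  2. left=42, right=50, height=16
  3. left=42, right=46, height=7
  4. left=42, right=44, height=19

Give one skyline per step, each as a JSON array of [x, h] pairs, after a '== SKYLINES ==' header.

== SKYLINES ==
[[38,16],[42,0]]
[[38,16],[50,0]]
[[38,16],[50,0]]
[[38,16],[42,19],[44,16],[50,0]]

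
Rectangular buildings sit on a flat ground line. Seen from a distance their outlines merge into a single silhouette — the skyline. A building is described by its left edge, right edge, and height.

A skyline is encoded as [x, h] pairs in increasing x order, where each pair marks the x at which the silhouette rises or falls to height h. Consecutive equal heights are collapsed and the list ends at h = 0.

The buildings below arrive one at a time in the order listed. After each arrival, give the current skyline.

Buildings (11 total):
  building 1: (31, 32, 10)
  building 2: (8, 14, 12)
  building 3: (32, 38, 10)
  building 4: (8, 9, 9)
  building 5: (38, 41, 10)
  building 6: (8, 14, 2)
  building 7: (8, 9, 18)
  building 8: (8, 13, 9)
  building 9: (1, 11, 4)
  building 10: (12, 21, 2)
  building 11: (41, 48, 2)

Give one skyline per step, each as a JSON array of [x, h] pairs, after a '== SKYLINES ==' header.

== SKYLINES ==
[[31,10],[32,0]]
[[8,12],[14,0],[31,10],[32,0]]
[[8,12],[14,0],[31,10],[38,0]]
[[8,12],[14,0],[31,10],[38,0]]
[[8,12],[14,0],[31,10],[41,0]]
[[8,12],[14,0],[31,10],[41,0]]
[[8,18],[9,12],[14,0],[31,10],[41,0]]
[[8,18],[9,12],[14,0],[31,10],[41,0]]
[[1,4],[8,18],[9,12],[14,0],[31,10],[41,0]]
[[1,4],[8,18],[9,12],[14,2],[21,0],[31,10],[41,0]]
[[1,4],[8,18],[9,12],[14,2],[21,0],[31,10],[41,2],[48,0]]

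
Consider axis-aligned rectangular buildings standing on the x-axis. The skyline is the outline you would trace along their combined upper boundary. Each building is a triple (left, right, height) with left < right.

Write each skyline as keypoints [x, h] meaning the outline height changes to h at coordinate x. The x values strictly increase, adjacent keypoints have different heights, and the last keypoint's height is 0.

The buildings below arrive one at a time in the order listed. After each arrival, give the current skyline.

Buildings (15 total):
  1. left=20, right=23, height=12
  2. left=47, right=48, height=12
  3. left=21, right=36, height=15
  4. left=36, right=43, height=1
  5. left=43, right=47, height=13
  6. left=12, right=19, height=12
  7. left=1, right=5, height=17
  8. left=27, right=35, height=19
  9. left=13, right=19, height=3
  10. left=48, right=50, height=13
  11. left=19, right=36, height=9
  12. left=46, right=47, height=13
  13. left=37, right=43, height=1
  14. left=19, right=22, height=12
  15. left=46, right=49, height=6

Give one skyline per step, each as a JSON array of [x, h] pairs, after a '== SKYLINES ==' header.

== SKYLINES ==
[[20,12],[23,0]]
[[20,12],[23,0],[47,12],[48,0]]
[[20,12],[21,15],[36,0],[47,12],[48,0]]
[[20,12],[21,15],[36,1],[43,0],[47,12],[48,0]]
[[20,12],[21,15],[36,1],[43,13],[47,12],[48,0]]
[[12,12],[19,0],[20,12],[21,15],[36,1],[43,13],[47,12],[48,0]]
[[1,17],[5,0],[12,12],[19,0],[20,12],[21,15],[36,1],[43,13],[47,12],[48,0]]
[[1,17],[5,0],[12,12],[19,0],[20,12],[21,15],[27,19],[35,15],[36,1],[43,13],[47,12],[48,0]]
[[1,17],[5,0],[12,12],[19,0],[20,12],[21,15],[27,19],[35,15],[36,1],[43,13],[47,12],[48,0]]
[[1,17],[5,0],[12,12],[19,0],[20,12],[21,15],[27,19],[35,15],[36,1],[43,13],[47,12],[48,13],[50,0]]
[[1,17],[5,0],[12,12],[19,9],[20,12],[21,15],[27,19],[35,15],[36,1],[43,13],[47,12],[48,13],[50,0]]
[[1,17],[5,0],[12,12],[19,9],[20,12],[21,15],[27,19],[35,15],[36,1],[43,13],[47,12],[48,13],[50,0]]
[[1,17],[5,0],[12,12],[19,9],[20,12],[21,15],[27,19],[35,15],[36,1],[43,13],[47,12],[48,13],[50,0]]
[[1,17],[5,0],[12,12],[21,15],[27,19],[35,15],[36,1],[43,13],[47,12],[48,13],[50,0]]
[[1,17],[5,0],[12,12],[21,15],[27,19],[35,15],[36,1],[43,13],[47,12],[48,13],[50,0]]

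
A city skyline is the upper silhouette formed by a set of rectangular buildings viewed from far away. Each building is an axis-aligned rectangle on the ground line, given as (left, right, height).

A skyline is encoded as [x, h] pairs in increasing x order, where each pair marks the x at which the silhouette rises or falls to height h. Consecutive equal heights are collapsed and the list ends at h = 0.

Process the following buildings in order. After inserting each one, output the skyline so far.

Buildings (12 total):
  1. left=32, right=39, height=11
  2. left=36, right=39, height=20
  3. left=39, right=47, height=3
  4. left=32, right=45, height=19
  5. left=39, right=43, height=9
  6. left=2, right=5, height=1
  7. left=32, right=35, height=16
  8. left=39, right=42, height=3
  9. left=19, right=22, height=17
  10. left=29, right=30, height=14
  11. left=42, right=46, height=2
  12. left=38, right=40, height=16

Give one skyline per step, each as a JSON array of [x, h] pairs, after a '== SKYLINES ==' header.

== SKYLINES ==
[[32,11],[39,0]]
[[32,11],[36,20],[39,0]]
[[32,11],[36,20],[39,3],[47,0]]
[[32,19],[36,20],[39,19],[45,3],[47,0]]
[[32,19],[36,20],[39,19],[45,3],[47,0]]
[[2,1],[5,0],[32,19],[36,20],[39,19],[45,3],[47,0]]
[[2,1],[5,0],[32,19],[36,20],[39,19],[45,3],[47,0]]
[[2,1],[5,0],[32,19],[36,20],[39,19],[45,3],[47,0]]
[[2,1],[5,0],[19,17],[22,0],[32,19],[36,20],[39,19],[45,3],[47,0]]
[[2,1],[5,0],[19,17],[22,0],[29,14],[30,0],[32,19],[36,20],[39,19],[45,3],[47,0]]
[[2,1],[5,0],[19,17],[22,0],[29,14],[30,0],[32,19],[36,20],[39,19],[45,3],[47,0]]
[[2,1],[5,0],[19,17],[22,0],[29,14],[30,0],[32,19],[36,20],[39,19],[45,3],[47,0]]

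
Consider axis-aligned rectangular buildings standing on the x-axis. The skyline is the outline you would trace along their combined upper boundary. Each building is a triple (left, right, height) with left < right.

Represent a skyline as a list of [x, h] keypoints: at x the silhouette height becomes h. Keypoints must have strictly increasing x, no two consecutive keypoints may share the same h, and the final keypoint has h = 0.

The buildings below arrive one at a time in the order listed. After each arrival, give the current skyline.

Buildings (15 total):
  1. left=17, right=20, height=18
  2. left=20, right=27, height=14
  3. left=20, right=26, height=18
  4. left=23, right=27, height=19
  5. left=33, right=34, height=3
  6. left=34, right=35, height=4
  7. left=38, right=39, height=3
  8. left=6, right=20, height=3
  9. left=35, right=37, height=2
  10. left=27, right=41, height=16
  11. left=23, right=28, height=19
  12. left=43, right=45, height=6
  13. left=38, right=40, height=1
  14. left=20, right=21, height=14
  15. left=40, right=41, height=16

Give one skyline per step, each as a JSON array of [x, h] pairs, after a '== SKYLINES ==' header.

== SKYLINES ==
[[17,18],[20,0]]
[[17,18],[20,14],[27,0]]
[[17,18],[26,14],[27,0]]
[[17,18],[23,19],[27,0]]
[[17,18],[23,19],[27,0],[33,3],[34,0]]
[[17,18],[23,19],[27,0],[33,3],[34,4],[35,0]]
[[17,18],[23,19],[27,0],[33,3],[34,4],[35,0],[38,3],[39,0]]
[[6,3],[17,18],[23,19],[27,0],[33,3],[34,4],[35,0],[38,3],[39,0]]
[[6,3],[17,18],[23,19],[27,0],[33,3],[34,4],[35,2],[37,0],[38,3],[39,0]]
[[6,3],[17,18],[23,19],[27,16],[41,0]]
[[6,3],[17,18],[23,19],[28,16],[41,0]]
[[6,3],[17,18],[23,19],[28,16],[41,0],[43,6],[45,0]]
[[6,3],[17,18],[23,19],[28,16],[41,0],[43,6],[45,0]]
[[6,3],[17,18],[23,19],[28,16],[41,0],[43,6],[45,0]]
[[6,3],[17,18],[23,19],[28,16],[41,0],[43,6],[45,0]]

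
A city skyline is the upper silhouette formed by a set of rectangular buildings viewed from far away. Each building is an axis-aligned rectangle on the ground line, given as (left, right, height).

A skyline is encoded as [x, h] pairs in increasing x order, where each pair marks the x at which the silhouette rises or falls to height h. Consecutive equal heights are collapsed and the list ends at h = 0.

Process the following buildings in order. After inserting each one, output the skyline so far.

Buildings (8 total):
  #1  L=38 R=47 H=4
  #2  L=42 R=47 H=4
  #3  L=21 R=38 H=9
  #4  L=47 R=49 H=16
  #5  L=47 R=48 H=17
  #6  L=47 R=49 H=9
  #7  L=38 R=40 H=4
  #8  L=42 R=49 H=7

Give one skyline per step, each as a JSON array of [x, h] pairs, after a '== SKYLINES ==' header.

== SKYLINES ==
[[38,4],[47,0]]
[[38,4],[47,0]]
[[21,9],[38,4],[47,0]]
[[21,9],[38,4],[47,16],[49,0]]
[[21,9],[38,4],[47,17],[48,16],[49,0]]
[[21,9],[38,4],[47,17],[48,16],[49,0]]
[[21,9],[38,4],[47,17],[48,16],[49,0]]
[[21,9],[38,4],[42,7],[47,17],[48,16],[49,0]]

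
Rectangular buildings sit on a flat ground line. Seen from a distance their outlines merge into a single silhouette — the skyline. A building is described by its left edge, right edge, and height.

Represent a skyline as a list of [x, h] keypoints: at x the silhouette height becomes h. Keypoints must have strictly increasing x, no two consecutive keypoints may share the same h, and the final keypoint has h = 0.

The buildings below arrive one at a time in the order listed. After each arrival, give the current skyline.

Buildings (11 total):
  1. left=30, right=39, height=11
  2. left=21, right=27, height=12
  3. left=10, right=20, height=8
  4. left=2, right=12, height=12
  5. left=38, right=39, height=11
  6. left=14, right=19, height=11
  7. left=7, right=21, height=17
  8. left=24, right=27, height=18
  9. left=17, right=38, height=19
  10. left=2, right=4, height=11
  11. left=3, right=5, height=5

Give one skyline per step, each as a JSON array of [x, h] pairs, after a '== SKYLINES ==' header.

== SKYLINES ==
[[30,11],[39,0]]
[[21,12],[27,0],[30,11],[39,0]]
[[10,8],[20,0],[21,12],[27,0],[30,11],[39,0]]
[[2,12],[12,8],[20,0],[21,12],[27,0],[30,11],[39,0]]
[[2,12],[12,8],[20,0],[21,12],[27,0],[30,11],[39,0]]
[[2,12],[12,8],[14,11],[19,8],[20,0],[21,12],[27,0],[30,11],[39,0]]
[[2,12],[7,17],[21,12],[27,0],[30,11],[39,0]]
[[2,12],[7,17],[21,12],[24,18],[27,0],[30,11],[39,0]]
[[2,12],[7,17],[17,19],[38,11],[39,0]]
[[2,12],[7,17],[17,19],[38,11],[39,0]]
[[2,12],[7,17],[17,19],[38,11],[39,0]]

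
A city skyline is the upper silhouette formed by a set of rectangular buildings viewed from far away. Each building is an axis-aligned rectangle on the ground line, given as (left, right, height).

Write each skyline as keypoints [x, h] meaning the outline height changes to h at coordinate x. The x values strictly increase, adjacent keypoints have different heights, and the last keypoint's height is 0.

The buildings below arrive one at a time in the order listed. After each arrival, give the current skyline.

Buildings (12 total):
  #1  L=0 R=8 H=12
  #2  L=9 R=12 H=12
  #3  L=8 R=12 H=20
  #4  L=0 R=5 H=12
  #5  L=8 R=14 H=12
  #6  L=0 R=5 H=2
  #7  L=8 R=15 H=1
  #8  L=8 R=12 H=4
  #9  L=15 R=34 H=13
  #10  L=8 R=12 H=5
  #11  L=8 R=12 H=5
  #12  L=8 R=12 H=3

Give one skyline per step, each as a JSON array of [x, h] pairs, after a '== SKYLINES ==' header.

== SKYLINES ==
[[0,12],[8,0]]
[[0,12],[8,0],[9,12],[12,0]]
[[0,12],[8,20],[12,0]]
[[0,12],[8,20],[12,0]]
[[0,12],[8,20],[12,12],[14,0]]
[[0,12],[8,20],[12,12],[14,0]]
[[0,12],[8,20],[12,12],[14,1],[15,0]]
[[0,12],[8,20],[12,12],[14,1],[15,0]]
[[0,12],[8,20],[12,12],[14,1],[15,13],[34,0]]
[[0,12],[8,20],[12,12],[14,1],[15,13],[34,0]]
[[0,12],[8,20],[12,12],[14,1],[15,13],[34,0]]
[[0,12],[8,20],[12,12],[14,1],[15,13],[34,0]]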